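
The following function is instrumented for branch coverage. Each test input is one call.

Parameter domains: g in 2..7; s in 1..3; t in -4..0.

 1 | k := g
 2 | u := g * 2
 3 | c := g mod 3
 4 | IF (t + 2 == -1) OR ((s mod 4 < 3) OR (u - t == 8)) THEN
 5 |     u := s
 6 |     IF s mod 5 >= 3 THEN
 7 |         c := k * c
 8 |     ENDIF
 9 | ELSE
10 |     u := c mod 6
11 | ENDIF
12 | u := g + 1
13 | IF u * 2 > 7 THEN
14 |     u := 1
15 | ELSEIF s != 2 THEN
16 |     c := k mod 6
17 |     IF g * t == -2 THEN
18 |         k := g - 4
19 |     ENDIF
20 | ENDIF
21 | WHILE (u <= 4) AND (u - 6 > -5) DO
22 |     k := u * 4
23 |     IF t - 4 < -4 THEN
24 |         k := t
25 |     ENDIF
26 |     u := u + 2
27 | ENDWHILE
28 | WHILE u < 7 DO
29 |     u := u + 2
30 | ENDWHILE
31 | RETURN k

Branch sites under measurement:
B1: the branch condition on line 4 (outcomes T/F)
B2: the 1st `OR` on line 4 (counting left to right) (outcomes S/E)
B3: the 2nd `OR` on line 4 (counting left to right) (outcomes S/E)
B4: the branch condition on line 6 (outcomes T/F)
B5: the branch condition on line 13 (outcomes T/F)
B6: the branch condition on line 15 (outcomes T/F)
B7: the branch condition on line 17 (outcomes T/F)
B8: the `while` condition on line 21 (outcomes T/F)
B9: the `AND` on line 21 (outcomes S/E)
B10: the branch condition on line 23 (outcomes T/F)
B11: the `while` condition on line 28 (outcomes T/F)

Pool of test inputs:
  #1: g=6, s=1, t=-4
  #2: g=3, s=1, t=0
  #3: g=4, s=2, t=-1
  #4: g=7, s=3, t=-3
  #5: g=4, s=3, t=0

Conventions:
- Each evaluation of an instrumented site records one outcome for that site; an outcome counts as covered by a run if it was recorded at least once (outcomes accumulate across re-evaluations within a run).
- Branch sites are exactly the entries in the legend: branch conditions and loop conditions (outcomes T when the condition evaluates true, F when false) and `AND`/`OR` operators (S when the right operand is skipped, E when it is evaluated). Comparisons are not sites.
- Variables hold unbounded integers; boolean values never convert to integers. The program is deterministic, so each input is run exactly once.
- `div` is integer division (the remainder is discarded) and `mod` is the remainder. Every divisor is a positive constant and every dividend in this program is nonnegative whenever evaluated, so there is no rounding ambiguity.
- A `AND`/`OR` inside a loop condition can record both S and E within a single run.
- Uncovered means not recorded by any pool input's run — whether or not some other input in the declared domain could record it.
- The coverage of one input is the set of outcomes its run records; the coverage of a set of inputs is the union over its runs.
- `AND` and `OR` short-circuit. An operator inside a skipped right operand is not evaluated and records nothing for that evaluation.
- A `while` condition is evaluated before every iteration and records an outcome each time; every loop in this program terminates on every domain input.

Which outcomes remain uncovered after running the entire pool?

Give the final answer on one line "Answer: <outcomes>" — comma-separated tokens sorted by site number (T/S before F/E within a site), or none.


input #1 (g=6, s=1, t=-4): covers B1=T, B2=E, B3=S, B4=F, B5=T, B8=F, B9=E, B11=T, B11=F
input #2 (g=3, s=1, t=0): covers B1=T, B2=E, B3=S, B4=F, B5=T, B8=F, B9=E, B11=T, B11=F
input #3 (g=4, s=2, t=-1): covers B1=T, B2=E, B3=S, B4=F, B5=T, B8=F, B9=E, B11=T, B11=F
input #4 (g=7, s=3, t=-3): covers B1=T, B2=S, B4=T, B5=T, B8=F, B9=E, B11=T, B11=F
input #5 (g=4, s=3, t=0): covers B1=T, B2=E, B3=E, B4=T, B5=T, B8=F, B9=E, B11=T, B11=F
union over the pool: B1=T, B2=S, B2=E, B3=S, B3=E, B4=T, B4=F, B5=T, B8=F, B9=E, B11=T, B11=F
uncovered (10 of 22): B1=F, B5=F, B6=T, B6=F, B7=T, B7=F, B8=T, B9=S, B10=T, B10=F
Answer: B1=F, B5=F, B6=T, B6=F, B7=T, B7=F, B8=T, B9=S, B10=T, B10=F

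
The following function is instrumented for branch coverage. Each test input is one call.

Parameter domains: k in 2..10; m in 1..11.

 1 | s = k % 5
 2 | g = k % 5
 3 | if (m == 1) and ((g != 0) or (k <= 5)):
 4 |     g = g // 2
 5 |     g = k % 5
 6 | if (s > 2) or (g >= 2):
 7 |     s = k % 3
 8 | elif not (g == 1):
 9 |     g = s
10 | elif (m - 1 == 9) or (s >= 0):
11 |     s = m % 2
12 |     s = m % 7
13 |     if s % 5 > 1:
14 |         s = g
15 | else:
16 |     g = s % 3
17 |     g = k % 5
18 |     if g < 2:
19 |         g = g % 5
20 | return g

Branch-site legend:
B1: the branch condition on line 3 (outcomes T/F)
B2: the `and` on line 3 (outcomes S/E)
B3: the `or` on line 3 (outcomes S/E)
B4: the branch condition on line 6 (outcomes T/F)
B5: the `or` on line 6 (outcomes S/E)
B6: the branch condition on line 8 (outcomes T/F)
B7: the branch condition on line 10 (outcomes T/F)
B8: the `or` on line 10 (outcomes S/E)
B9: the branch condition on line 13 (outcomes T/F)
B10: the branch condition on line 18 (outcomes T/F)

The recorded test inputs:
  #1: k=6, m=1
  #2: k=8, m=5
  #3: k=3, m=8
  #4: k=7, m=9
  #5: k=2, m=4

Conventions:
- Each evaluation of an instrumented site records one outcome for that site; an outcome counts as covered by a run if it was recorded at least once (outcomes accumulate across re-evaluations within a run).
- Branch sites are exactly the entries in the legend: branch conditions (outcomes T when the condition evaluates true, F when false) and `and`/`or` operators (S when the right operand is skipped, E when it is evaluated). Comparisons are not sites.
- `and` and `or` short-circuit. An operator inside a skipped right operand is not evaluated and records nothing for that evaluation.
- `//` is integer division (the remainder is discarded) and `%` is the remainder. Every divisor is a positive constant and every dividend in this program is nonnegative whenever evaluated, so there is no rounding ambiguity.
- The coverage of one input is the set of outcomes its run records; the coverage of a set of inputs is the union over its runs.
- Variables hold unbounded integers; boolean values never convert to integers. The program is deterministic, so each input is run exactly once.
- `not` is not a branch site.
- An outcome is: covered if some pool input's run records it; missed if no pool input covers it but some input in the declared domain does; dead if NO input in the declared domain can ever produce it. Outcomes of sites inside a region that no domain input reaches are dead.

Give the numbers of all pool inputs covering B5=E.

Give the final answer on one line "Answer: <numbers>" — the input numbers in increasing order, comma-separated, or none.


input #1 (k=6, m=1): produces B5=E
input #2 (k=8, m=5): does not produce B5=E
input #3 (k=3, m=8): does not produce B5=E
input #4 (k=7, m=9): produces B5=E
input #5 (k=2, m=4): produces B5=E
Answer: 1, 4, 5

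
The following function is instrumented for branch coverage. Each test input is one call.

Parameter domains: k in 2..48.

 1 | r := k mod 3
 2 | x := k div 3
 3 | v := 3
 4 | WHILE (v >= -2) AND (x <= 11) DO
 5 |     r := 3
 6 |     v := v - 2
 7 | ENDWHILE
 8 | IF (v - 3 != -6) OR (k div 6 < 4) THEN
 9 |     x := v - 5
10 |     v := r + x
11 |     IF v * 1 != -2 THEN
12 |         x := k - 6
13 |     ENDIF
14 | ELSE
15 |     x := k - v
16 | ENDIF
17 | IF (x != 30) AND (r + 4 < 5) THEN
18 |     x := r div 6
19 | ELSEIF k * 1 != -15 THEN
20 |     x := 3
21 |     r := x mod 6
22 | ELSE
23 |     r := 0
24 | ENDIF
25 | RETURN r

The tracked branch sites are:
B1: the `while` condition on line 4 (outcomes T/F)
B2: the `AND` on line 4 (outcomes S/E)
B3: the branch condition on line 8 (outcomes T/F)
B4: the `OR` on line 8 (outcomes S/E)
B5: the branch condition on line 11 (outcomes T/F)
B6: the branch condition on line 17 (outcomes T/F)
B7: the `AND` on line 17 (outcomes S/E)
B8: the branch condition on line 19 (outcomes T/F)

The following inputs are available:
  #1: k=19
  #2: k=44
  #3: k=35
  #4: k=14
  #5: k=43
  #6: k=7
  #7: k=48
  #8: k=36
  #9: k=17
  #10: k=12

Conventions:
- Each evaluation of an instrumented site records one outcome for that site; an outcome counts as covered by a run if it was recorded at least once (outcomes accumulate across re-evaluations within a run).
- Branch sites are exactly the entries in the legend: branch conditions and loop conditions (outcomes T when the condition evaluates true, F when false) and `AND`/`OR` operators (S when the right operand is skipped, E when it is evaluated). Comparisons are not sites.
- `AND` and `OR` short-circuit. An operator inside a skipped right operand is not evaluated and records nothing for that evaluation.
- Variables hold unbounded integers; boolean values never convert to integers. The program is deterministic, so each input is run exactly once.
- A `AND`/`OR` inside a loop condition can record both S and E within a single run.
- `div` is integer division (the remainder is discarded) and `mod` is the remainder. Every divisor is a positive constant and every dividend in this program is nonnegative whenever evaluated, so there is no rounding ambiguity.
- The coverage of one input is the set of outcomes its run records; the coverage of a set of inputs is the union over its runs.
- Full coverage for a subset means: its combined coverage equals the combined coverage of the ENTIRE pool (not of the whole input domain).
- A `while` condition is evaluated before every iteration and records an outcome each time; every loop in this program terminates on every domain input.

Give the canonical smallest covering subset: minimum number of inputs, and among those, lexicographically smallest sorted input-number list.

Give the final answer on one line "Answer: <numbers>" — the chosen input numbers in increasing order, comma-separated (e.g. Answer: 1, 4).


test 1 (k=19) hits B1=T, B1=F, B2=S, B2=E, B3=T, B4=E, B5=T, B6=F, B7=E, B8=T
test 2 (k=44) hits B1=F, B2=E, B3=T, B4=S, B5=T, B6=F, B7=E, B8=T
test 3 (k=35) hits B1=T, B1=F, B2=S, B2=E, B3=F, B4=E, B6=F, B7=E, B8=T
test 4 (k=14) hits B1=T, B1=F, B2=S, B2=E, B3=T, B4=E, B5=T, B6=F, B7=E, B8=T
test 5 (k=43) hits B1=F, B2=E, B3=T, B4=S, B5=T, B6=F, B7=E, B8=T
test 6 (k=7) hits B1=T, B1=F, B2=S, B2=E, B3=T, B4=E, B5=T, B6=F, B7=E, B8=T
test 7 (k=48) hits B1=F, B2=E, B3=T, B4=S, B5=F, B6=T, B7=E
test 8 (k=36) hits B1=F, B2=E, B3=T, B4=S, B5=F, B6=T, B7=E
test 9 (k=17) hits B1=T, B1=F, B2=S, B2=E, B3=T, B4=E, B5=T, B6=F, B7=E, B8=T
test 10 (k=12) hits B1=T, B1=F, B2=S, B2=E, B3=T, B4=E, B5=T, B6=F, B7=E, B8=T
union over all inputs: B1=T, B1=F, B2=S, B2=E, B3=T, B3=F, B4=S, B4=E, B5=T, B5=F, B6=T, B6=F, B7=E, B8=T (14 outcomes)
size 1 is not enough: best union over all size-1 subsets is 10/14
size 2 is not enough: best union over all size-2 subsets is 13/14
inputs {1, 3, 7} (size 3) cover everything; no size-3 subset with a lexicographically smaller index list covers all 14
Answer: 1, 3, 7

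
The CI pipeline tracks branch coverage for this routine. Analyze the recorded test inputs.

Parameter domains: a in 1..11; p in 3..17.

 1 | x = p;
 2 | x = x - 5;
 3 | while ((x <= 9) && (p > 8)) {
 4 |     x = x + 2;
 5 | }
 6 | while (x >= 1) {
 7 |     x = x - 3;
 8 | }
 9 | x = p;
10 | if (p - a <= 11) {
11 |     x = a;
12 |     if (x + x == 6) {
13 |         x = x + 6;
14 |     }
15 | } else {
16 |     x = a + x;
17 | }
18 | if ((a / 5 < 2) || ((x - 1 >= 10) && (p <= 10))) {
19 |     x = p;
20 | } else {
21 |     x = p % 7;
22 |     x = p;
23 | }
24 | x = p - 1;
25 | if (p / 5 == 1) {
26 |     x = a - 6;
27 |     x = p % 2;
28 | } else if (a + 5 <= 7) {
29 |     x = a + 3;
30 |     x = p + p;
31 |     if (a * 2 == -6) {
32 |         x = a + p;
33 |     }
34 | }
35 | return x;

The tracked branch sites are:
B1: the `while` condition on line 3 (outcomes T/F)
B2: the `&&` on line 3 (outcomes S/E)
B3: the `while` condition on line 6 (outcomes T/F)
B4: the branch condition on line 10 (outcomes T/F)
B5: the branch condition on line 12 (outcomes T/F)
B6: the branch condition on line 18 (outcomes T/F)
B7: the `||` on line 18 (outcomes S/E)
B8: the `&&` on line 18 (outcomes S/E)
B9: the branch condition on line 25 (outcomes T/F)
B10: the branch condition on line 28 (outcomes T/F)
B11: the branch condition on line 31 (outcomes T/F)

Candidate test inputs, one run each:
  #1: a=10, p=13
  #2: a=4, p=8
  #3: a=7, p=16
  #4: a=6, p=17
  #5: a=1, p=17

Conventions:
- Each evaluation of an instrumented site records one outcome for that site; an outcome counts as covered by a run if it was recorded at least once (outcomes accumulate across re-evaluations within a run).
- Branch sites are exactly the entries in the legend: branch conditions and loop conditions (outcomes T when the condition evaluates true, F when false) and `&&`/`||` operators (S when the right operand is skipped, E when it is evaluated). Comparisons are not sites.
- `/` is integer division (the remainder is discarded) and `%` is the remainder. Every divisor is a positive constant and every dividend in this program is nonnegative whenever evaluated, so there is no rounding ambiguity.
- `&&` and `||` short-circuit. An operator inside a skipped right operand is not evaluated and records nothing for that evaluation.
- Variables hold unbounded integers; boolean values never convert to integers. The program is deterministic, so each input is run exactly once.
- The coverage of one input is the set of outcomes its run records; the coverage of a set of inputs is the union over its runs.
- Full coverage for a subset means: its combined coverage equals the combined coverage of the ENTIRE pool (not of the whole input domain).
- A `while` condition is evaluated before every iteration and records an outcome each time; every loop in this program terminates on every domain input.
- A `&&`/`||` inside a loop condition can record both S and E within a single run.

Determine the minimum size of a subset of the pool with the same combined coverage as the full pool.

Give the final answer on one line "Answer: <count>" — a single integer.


test 1 (a=10, p=13) hits B1=T, B1=F, B2=S, B2=E, B3=T, B3=F, B4=T, B5=F, B6=F, B7=E, B8=S, B9=F, B10=F
test 2 (a=4, p=8) hits B1=F, B2=E, B3=T, B3=F, B4=T, B5=F, B6=T, B7=S, B9=T
test 3 (a=7, p=16) hits B1=F, B2=S, B3=T, B3=F, B4=T, B5=F, B6=T, B7=S, B9=F, B10=F
test 4 (a=6, p=17) hits B1=F, B2=S, B3=T, B3=F, B4=T, B5=F, B6=T, B7=S, B9=F, B10=F
test 5 (a=1, p=17) hits B1=F, B2=S, B3=T, B3=F, B4=F, B6=T, B7=S, B9=F, B10=T, B11=F
pool-wide coverage (19 outcomes): B1=T, B1=F, B2=S, B2=E, B3=T, B3=F, B4=T, B4=F, B5=F, B6=T, B6=F, B7=S, B7=E, B8=S, B9=T, B9=F, B10=T, B10=F, B11=F
size 1 is not enough: best union over all size-1 subsets is 13/19
size 2 is not enough: best union over all size-2 subsets is 18/19
inputs {1, 2, 5} (size 3) cover everything; no size-3 subset with a lexicographically smaller index list covers all 19
Answer: 3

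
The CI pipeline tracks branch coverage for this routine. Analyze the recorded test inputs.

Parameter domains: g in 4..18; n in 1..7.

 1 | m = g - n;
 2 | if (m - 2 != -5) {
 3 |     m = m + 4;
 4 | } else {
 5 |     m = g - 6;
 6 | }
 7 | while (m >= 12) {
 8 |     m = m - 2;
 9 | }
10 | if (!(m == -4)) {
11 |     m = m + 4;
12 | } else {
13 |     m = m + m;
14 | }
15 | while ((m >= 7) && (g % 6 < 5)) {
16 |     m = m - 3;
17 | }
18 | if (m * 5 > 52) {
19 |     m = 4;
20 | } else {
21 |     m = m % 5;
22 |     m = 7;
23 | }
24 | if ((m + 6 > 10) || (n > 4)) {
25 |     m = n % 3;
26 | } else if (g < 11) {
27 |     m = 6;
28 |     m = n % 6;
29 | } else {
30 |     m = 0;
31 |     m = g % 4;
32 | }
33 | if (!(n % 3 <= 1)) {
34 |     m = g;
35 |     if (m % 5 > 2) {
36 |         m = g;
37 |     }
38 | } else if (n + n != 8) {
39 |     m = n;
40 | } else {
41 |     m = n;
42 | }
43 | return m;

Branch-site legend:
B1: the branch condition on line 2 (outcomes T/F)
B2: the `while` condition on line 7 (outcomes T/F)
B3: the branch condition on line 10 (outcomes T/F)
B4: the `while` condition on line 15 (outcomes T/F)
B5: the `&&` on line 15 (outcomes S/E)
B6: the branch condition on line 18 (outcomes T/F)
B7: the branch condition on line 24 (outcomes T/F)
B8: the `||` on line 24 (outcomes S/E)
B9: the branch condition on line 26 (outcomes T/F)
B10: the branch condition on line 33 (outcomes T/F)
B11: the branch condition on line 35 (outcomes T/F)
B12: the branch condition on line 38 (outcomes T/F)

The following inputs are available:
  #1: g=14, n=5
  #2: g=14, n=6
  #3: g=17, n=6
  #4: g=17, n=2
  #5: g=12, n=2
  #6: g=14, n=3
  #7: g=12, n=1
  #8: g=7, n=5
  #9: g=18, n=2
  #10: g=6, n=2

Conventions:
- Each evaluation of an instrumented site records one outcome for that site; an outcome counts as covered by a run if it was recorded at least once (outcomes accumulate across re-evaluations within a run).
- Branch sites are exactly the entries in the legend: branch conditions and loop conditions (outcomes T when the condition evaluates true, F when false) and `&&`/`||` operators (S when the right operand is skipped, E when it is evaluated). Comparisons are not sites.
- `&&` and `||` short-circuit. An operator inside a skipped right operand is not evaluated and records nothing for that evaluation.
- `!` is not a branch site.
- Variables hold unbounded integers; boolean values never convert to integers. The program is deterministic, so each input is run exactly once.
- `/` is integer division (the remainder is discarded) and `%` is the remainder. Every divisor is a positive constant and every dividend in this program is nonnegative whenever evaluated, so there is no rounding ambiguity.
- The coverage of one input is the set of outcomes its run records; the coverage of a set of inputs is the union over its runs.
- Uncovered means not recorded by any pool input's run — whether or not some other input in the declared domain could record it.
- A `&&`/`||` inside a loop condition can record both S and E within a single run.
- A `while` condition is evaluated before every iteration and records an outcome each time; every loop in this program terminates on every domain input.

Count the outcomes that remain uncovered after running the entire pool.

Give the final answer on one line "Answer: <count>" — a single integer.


test 1 (g=14, n=5) hits B1=T, B2=T, B2=F, B3=T, B4=T, B4=F, B5=S, B5=E, B6=F, B7=T, B8=S, B10=T, B11=T
test 2 (g=14, n=6) hits B1=T, B2=T, B2=F, B3=T, B4=T, B4=F, B5=S, B5=E, B6=F, B7=T, B8=S, B10=F, B12=T
test 3 (g=17, n=6) hits B1=T, B2=T, B2=F, B3=T, B4=F, B5=E, B6=T, B7=T, B8=E, B10=F, B12=T
test 4 (g=17, n=2) hits B1=T, B2=T, B2=F, B3=T, B4=F, B5=E, B6=T, B7=F, B8=E, B9=F, B10=T, B11=F
test 5 (g=12, n=2) hits B1=T, B2=T, B2=F, B3=T, B4=T, B4=F, B5=S, B5=E, B6=F, B7=T, B8=S, B10=T, B11=F
test 6 (g=14, n=3) hits B1=T, B2=T, B2=F, B3=T, B4=T, B4=F, B5=S, B5=E, B6=F, B7=T, B8=S, B10=F, B12=T
test 7 (g=12, n=1) hits B1=T, B2=T, B2=F, B3=T, B4=T, B4=F, B5=S, B5=E, B6=F, B7=T, B8=S, B10=F, B12=T
test 8 (g=7, n=5) hits B1=T, B2=F, B3=T, B4=T, B4=F, B5=S, B5=E, B6=F, B7=T, B8=S, B10=T, B11=F
test 9 (g=18, n=2) hits B1=T, B2=T, B2=F, B3=T, B4=T, B4=F, B5=S, B5=E, B6=F, B7=T, B8=S, B10=T, B11=T
test 10 (g=6, n=2) hits B1=T, B2=F, B3=T, B4=T, B4=F, B5=S, B5=E, B6=F, B7=T, B8=S, B10=T, B11=F
union over the pool: B1=T, B2=T, B2=F, B3=T, B4=T, B4=F, B5=S, B5=E, B6=T, B6=F, B7=T, B7=F, B8=S, B8=E, B9=F, B10=T, B10=F, B11=T, B11=F, B12=T
uncovered (4 of 24): B1=F, B3=F, B9=T, B12=F
Answer: 4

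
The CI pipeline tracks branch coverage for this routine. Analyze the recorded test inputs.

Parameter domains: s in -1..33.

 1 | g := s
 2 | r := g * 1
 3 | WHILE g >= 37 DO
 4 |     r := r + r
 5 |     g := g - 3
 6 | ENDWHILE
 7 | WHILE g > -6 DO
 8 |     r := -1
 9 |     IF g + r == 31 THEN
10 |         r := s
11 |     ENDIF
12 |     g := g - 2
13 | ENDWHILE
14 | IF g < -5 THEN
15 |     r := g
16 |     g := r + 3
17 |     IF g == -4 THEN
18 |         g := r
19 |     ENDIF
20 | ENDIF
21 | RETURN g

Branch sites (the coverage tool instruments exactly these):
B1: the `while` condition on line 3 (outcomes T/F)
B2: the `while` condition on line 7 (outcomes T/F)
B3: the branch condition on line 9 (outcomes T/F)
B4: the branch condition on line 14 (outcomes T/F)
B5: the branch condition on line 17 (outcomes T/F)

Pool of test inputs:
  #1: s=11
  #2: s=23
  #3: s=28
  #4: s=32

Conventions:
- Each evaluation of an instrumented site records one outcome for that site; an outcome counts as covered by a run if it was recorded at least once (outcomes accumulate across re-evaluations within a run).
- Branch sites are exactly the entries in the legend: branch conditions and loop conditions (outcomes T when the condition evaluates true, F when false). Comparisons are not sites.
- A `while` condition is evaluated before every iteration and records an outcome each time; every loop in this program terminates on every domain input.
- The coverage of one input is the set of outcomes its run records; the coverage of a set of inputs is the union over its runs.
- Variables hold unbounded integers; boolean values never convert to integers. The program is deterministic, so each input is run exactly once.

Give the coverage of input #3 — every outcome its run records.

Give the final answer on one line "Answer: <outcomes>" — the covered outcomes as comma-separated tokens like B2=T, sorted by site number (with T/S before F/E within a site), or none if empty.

Running input #3 (s=28), event by event:
  B1->F, B2->T, B3->F, B2->T, B3->F, B2->T, B3->F, B2->T, B3->F, B2->T
  B3->F, B2->T, B3->F, B2->T, B3->F, B2->T, B3->F, B2->T, B3->F, B2->T
  B3->F, B2->T, B3->F, B2->T, B3->F, B2->T, B3->F, B2->T, B3->F, B2->T
  B3->F, B2->T, B3->F, B2->T, B3->F, B2->F, B4->T, B5->F
as a set, this run covers: B1=F, B2=T, B2=F, B3=F, B4=T, B5=F

Answer: B1=F, B2=T, B2=F, B3=F, B4=T, B5=F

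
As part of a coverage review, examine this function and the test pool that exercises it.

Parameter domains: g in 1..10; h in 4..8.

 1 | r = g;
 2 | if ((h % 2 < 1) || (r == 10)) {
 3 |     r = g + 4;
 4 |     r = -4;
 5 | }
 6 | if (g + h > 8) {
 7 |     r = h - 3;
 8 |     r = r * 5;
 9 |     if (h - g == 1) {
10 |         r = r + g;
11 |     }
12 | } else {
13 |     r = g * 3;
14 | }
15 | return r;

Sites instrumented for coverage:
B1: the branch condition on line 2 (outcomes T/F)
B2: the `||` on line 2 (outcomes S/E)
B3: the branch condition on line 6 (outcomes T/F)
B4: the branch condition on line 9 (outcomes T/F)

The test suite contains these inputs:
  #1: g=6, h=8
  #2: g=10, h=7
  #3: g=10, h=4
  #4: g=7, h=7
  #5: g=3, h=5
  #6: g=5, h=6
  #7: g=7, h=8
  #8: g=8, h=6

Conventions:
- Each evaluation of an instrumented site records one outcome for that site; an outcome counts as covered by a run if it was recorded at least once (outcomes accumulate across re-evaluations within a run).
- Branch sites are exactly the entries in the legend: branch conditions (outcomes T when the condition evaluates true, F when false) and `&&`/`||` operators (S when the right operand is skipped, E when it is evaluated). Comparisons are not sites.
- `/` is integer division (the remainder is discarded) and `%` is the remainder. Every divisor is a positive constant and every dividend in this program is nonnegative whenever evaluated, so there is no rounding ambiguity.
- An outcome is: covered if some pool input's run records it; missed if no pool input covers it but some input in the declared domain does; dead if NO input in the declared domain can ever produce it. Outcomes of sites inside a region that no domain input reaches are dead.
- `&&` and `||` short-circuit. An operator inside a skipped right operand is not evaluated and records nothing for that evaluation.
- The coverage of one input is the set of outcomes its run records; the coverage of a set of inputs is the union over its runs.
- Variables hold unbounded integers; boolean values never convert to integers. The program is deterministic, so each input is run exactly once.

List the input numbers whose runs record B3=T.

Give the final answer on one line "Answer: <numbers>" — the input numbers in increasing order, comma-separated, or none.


input #1 (g=6, h=8): produces B3=T
input #2 (g=10, h=7): produces B3=T
input #3 (g=10, h=4): produces B3=T
input #4 (g=7, h=7): produces B3=T
input #5 (g=3, h=5): does not produce B3=T
input #6 (g=5, h=6): produces B3=T
input #7 (g=7, h=8): produces B3=T
input #8 (g=8, h=6): produces B3=T
Answer: 1, 2, 3, 4, 6, 7, 8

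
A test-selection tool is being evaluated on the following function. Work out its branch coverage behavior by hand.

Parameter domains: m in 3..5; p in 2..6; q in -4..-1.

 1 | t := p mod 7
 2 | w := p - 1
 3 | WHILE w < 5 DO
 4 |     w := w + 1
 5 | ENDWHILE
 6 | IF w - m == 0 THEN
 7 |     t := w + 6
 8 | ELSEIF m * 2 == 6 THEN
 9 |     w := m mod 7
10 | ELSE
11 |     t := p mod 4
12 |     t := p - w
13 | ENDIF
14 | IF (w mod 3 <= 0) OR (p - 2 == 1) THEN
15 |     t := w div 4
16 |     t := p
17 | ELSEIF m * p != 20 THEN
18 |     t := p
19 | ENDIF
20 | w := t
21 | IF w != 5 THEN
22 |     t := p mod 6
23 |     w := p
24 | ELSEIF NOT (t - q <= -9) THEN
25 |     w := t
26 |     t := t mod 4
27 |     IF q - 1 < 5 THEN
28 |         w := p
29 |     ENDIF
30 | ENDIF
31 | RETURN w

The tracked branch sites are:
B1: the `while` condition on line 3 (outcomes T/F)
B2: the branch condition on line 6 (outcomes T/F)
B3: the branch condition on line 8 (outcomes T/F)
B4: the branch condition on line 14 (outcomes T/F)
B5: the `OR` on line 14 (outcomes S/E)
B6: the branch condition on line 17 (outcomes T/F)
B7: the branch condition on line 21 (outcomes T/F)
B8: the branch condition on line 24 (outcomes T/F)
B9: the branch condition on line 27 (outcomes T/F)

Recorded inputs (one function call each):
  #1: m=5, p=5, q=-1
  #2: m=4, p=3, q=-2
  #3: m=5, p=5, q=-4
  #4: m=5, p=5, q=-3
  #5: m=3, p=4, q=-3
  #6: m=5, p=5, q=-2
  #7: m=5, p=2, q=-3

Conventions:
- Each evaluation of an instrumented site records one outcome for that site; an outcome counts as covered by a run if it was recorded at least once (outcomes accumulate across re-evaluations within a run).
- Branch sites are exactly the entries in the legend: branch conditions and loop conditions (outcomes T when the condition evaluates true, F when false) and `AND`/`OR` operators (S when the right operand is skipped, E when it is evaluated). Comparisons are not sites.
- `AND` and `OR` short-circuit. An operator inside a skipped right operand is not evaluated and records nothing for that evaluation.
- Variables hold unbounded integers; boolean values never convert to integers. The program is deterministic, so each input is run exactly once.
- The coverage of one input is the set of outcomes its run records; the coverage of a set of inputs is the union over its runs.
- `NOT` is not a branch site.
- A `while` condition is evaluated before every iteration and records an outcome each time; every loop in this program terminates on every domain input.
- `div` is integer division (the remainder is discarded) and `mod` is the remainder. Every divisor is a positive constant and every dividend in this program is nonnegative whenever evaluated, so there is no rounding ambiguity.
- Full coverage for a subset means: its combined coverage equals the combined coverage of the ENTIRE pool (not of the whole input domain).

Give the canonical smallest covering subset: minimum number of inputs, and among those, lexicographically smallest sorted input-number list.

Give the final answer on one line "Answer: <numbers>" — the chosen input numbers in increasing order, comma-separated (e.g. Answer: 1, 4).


input #1 (m=5, p=5, q=-1): events B1->T, B1->F, B2->T, B5->E, B4->F, B6->T, B7->F, B8->T, B9->T; covers B1=T, B1=F, B2=T, B4=F, B5=E, B6=T, B7=F, B8=T, B9=T
input #2 (m=4, p=3, q=-2): events B1->T, B1->T, B1->T, B1->F, B2->F, B3->F, B5->E, B4->T, B7->T; covers B1=T, B1=F, B2=F, B3=F, B4=T, B5=E, B7=T
input #3 (m=5, p=5, q=-4): events B1->T, B1->F, B2->T, B5->E, B4->F, B6->T, B7->F, B8->T, B9->T; covers B1=T, B1=F, B2=T, B4=F, B5=E, B6=T, B7=F, B8=T, B9=T
input #4 (m=5, p=5, q=-3): events B1->T, B1->F, B2->T, B5->E, B4->F, B6->T, B7->F, B8->T, B9->T; covers B1=T, B1=F, B2=T, B4=F, B5=E, B6=T, B7=F, B8=T, B9=T
input #5 (m=3, p=4, q=-3): events B1->T, B1->T, B1->F, B2->F, B3->T, B5->S, B4->T, B7->T; covers B1=T, B1=F, B2=F, B3=T, B4=T, B5=S, B7=T
input #6 (m=5, p=5, q=-2): events B1->T, B1->F, B2->T, B5->E, B4->F, B6->T, B7->F, B8->T, B9->T; covers B1=T, B1=F, B2=T, B4=F, B5=E, B6=T, B7=F, B8=T, B9=T
input #7 (m=5, p=2, q=-3): events B1->T, B1->T, B1->T, B1->T, B1->F, B2->T, B5->E, B4->F, B6->T, B7->T; covers B1=T, B1=F, B2=T, B4=F, B5=E, B6=T, B7=T
together the pool reaches 15 outcomes: B1=T, B1=F, B2=T, B2=F, B3=T, B3=F, B4=T, B4=F, B5=S, B5=E, B6=T, B7=T, B7=F, B8=T, B9=T
checked all size-1 subsets: none covers 15 outcomes (max 9/15)
checked all size-2 subsets: none covers 15 outcomes (max 14/15)
inputs {1, 2, 5} (size 3) cover everything; no size-3 subset with a lexicographically smaller index list covers all 15
Answer: 1, 2, 5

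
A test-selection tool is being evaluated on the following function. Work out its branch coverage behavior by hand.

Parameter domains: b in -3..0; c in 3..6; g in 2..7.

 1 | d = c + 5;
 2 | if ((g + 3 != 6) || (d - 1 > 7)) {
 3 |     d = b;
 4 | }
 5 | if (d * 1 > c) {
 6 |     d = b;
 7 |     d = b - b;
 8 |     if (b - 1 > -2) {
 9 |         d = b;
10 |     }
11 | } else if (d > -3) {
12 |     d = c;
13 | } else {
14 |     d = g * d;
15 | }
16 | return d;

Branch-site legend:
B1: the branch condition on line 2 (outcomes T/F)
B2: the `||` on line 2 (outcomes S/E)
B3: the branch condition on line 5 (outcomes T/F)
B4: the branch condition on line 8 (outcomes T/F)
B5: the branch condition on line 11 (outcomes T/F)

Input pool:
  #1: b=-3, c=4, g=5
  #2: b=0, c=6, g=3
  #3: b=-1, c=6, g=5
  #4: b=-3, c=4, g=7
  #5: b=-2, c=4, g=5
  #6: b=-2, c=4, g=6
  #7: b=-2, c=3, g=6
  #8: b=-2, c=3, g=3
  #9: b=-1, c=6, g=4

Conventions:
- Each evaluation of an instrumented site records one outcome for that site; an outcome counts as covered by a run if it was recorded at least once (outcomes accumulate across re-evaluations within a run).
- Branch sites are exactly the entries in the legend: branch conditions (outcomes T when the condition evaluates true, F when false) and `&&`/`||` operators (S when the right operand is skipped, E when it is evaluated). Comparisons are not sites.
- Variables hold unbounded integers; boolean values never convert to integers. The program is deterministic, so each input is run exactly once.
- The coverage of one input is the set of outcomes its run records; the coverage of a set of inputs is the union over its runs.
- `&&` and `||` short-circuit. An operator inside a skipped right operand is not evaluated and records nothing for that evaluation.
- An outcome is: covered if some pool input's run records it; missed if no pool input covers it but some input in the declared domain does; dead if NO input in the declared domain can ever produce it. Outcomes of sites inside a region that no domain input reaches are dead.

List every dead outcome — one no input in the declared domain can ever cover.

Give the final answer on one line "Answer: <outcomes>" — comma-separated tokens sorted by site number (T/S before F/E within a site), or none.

exhaustive pass over the 96-input domain:
  reachable outcomes have witnesses, e.g. B1=T (e.g. b=-3, c=3, g=2), B1=F (e.g. b=-3, c=3, g=3), B2=S (e.g. b=-3, c=3, g=2), B2=E (e.g. b=-3, c=3, g=3)

Answer: none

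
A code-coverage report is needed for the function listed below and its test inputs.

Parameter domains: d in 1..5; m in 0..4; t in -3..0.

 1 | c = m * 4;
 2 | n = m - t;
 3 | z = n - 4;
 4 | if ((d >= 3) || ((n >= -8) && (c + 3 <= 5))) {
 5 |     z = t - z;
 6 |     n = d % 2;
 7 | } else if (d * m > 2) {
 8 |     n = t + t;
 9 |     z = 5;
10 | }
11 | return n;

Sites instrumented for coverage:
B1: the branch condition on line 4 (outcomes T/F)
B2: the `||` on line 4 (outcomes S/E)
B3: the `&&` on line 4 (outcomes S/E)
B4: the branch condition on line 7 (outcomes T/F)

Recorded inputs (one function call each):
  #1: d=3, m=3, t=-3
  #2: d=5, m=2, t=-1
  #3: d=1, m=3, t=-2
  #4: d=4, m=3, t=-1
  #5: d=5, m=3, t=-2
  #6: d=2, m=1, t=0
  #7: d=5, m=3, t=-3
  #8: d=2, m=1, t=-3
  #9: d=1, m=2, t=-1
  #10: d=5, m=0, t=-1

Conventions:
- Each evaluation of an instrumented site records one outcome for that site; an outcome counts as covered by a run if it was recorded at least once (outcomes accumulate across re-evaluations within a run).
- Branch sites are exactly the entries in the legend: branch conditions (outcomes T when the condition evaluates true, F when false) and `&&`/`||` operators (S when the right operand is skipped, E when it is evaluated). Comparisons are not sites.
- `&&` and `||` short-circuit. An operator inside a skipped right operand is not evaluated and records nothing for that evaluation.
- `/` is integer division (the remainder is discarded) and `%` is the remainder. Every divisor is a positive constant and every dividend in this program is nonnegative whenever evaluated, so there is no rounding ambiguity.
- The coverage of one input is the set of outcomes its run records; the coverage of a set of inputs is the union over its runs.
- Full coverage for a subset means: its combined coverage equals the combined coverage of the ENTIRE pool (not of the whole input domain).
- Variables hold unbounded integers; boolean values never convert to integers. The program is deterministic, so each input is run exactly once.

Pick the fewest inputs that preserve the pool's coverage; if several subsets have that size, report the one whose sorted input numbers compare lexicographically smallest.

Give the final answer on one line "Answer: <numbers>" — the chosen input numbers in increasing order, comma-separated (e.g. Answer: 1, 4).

run #1 (d=3, m=3, t=-3) records B1=T, B2=S
run #2 (d=5, m=2, t=-1) records B1=T, B2=S
run #3 (d=1, m=3, t=-2) records B1=F, B2=E, B3=E, B4=T
run #4 (d=4, m=3, t=-1) records B1=T, B2=S
run #5 (d=5, m=3, t=-2) records B1=T, B2=S
run #6 (d=2, m=1, t=0) records B1=F, B2=E, B3=E, B4=F
run #7 (d=5, m=3, t=-3) records B1=T, B2=S
run #8 (d=2, m=1, t=-3) records B1=F, B2=E, B3=E, B4=F
run #9 (d=1, m=2, t=-1) records B1=F, B2=E, B3=E, B4=F
run #10 (d=5, m=0, t=-1) records B1=T, B2=S
union over all inputs: B1=T, B1=F, B2=S, B2=E, B3=E, B4=T, B4=F (7 outcomes)
size 1 is not enough: best union over all size-1 subsets is 4/7
size 2 is not enough: best union over all size-2 subsets is 6/7
the canonical winner is {1, 3, 6}: size 3, full 7-outcome coverage, earliest index list among size-3 covers

Answer: 1, 3, 6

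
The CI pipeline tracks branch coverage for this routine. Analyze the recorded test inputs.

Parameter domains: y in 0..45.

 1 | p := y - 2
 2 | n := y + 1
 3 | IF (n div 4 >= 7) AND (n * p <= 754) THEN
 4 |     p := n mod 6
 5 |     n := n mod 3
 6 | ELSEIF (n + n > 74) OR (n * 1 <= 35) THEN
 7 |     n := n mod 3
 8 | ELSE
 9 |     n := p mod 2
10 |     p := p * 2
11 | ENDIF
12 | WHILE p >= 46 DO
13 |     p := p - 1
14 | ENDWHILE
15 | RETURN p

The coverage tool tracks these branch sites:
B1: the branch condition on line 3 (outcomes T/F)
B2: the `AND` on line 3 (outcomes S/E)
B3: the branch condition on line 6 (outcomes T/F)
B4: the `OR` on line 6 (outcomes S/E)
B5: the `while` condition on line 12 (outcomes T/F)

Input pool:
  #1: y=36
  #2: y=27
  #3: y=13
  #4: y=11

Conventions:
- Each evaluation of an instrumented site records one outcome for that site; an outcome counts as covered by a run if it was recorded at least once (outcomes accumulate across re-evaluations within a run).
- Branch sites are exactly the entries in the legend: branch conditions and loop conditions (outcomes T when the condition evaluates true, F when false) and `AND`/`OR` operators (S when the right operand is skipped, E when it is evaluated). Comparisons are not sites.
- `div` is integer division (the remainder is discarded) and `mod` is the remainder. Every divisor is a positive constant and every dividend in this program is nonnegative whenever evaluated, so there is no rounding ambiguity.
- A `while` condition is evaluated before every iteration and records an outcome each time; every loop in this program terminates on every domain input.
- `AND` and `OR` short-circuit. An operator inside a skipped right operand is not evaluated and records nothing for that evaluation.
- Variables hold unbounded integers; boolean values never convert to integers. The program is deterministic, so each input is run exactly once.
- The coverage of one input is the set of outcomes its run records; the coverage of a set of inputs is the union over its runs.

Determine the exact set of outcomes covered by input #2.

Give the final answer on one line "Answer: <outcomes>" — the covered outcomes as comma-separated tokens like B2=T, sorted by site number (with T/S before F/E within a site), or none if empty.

Event log for input #2 (y=27):
  B2->E, B1->T, B5->F
deduplicating events, the covered set is: B1=T, B2=E, B5=F

Answer: B1=T, B2=E, B5=F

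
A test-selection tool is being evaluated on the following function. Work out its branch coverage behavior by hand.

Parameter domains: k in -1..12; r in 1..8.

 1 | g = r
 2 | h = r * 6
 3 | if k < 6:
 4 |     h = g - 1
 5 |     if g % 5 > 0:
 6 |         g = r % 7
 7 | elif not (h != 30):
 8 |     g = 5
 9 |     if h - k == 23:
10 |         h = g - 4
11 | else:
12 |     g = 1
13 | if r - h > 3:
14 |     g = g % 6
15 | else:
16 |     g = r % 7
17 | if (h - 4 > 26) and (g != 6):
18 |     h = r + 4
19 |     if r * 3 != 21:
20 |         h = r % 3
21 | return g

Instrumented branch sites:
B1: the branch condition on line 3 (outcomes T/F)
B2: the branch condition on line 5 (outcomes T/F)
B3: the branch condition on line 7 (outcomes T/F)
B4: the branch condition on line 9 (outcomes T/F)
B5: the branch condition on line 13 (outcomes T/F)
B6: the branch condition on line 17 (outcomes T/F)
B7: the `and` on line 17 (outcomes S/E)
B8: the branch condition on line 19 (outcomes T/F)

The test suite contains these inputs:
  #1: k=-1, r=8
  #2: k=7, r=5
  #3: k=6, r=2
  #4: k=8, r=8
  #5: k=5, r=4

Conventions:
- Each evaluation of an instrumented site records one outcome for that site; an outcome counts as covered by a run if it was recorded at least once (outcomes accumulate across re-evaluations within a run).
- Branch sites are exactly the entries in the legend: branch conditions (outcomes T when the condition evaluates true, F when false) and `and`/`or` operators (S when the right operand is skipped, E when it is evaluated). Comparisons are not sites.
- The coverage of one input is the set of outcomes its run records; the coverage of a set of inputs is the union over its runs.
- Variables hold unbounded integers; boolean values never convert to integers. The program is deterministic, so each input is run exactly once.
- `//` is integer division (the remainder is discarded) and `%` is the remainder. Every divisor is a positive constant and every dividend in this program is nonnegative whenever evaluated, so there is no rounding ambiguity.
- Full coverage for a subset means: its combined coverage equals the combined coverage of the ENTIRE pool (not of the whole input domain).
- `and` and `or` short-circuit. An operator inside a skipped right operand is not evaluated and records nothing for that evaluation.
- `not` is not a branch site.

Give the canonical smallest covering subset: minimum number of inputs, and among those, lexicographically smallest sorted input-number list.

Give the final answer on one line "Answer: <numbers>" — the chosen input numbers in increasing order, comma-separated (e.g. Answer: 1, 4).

input #1 (k=-1, r=8): covers B1=T, B2=T, B5=F, B6=F, B7=S
input #2 (k=7, r=5): covers B1=F, B3=T, B4=T, B5=T, B6=F, B7=S
input #3 (k=6, r=2): covers B1=F, B3=F, B5=F, B6=F, B7=S
input #4 (k=8, r=8): covers B1=F, B3=F, B5=F, B6=T, B7=E, B8=T
input #5 (k=5, r=4): covers B1=T, B2=T, B5=F, B6=F, B7=S
pool-wide coverage (13 outcomes): B1=T, B1=F, B2=T, B3=T, B3=F, B4=T, B5=T, B5=F, B6=T, B6=F, B7=S, B7=E, B8=T
checked all size-1 subsets: none covers 13 outcomes (max 6/13)
checked all size-2 subsets: none covers 13 outcomes (max 11/13)
at size 3, {1, 2, 4} reaches all 13 outcomes; every lexicographically earlier size-3 subset fails

Answer: 1, 2, 4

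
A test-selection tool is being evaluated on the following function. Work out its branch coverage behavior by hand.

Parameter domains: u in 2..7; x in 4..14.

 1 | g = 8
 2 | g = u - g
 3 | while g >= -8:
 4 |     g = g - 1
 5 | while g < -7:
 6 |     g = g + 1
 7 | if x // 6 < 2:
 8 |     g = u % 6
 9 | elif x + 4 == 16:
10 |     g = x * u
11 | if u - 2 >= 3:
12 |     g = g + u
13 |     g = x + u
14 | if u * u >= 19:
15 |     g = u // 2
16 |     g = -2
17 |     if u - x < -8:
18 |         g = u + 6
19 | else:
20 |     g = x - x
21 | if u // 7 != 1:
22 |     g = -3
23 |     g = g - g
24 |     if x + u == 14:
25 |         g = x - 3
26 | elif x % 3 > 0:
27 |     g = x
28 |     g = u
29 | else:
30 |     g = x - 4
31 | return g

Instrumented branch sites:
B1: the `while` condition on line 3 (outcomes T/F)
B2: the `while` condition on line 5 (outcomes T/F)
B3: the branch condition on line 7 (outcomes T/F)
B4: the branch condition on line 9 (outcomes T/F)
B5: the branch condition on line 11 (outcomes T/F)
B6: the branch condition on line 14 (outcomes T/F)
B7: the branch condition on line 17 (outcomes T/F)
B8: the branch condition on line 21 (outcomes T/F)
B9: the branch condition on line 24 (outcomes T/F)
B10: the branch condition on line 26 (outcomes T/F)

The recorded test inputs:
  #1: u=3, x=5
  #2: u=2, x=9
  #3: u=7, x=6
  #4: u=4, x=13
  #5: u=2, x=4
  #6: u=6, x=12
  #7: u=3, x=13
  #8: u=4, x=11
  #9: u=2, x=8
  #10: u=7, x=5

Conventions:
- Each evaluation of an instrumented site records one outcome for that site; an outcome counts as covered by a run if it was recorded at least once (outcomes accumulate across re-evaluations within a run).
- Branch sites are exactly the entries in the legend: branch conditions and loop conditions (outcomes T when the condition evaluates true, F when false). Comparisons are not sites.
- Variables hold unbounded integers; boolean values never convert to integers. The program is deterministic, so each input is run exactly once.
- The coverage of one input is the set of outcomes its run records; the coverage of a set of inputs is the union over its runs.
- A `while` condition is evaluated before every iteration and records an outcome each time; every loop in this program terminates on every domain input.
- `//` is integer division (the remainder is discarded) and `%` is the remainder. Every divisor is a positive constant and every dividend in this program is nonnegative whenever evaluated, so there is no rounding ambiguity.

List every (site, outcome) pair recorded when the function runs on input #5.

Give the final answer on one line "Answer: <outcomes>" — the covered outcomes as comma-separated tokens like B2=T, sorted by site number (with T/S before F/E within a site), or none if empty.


Tracing the run of input #5 (u=2, x=4):
  B1->T, B1->T, B1->T, B1->F, B2->T, B2->T, B2->F, B3->T, B5->F, B6->F
  B8->T, B9->F
distinct outcomes covered: B1=T, B1=F, B2=T, B2=F, B3=T, B5=F, B6=F, B8=T, B9=F
Answer: B1=T, B1=F, B2=T, B2=F, B3=T, B5=F, B6=F, B8=T, B9=F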